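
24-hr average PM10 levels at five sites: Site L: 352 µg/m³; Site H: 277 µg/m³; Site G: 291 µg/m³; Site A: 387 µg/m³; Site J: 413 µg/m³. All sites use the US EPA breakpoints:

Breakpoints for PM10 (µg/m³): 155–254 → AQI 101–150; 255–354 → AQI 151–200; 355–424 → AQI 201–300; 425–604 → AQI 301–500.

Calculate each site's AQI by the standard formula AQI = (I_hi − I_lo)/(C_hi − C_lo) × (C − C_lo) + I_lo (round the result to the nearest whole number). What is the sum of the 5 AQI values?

Site L: 352 ∈ [255, 354] ↔ index [151, 200].
151 + (352−255)·(200−151)/(354−255) = 151 + 97·49/99 ≈ 199.01, so AQI = 199.
Site H: 277 ∈ [255, 354] ↔ index [151, 200].
151 + (277−255)·(200−151)/(354−255) = 151 + 22·49/99 ≈ 161.89, so AQI = 162.
Site G: row 255–354 (AQI 151–200). (200−151)·(291−255)/(354−255) + 151 = 49·36/99 + 151 ≈ 168.82 → 169.
Site A: 387 lies in 355–424, so I_lo=201, I_hi=300, C_lo=355, C_hi=424.
(300−201)/(424−355) × (387−355) + 201 = 99/69 × 32 + 201 ≈ 246.91 → 247.
Site J 413: bracket 355–424 → index 201–300; slope 99/69, offset 58.
AQI = 201 + 99/69·58 ≈ 284.22 ⇒ 284.
AQIs: Site L=199, Site H=162, Site G=169, Site A=247, Site J=284. Sum = 199 + 162 + 169 + 247 + 284 = 1061.

1061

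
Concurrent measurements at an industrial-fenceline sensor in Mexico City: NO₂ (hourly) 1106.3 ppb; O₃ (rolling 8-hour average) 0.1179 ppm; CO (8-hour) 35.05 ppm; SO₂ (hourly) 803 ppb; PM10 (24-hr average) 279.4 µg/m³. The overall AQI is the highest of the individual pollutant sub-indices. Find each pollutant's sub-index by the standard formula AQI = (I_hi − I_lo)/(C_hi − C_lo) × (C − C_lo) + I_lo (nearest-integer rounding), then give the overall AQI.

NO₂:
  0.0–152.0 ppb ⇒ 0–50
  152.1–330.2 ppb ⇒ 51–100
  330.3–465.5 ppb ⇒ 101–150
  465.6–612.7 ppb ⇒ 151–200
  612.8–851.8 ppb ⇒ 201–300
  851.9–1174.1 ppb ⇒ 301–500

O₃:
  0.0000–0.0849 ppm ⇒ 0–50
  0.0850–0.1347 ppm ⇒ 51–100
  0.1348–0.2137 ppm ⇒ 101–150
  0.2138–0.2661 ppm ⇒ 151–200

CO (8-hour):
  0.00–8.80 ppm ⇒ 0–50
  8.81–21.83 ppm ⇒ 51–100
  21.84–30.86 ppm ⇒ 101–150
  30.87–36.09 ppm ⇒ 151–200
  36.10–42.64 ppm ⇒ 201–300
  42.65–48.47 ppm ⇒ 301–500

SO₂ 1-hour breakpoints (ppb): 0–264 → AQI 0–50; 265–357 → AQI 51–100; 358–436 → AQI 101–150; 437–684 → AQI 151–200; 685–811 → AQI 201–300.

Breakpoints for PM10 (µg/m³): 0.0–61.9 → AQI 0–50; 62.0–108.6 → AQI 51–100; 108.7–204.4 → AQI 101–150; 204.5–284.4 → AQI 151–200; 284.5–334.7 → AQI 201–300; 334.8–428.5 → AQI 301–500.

NO₂ 1106.3: bracket 851.9–1174.1 → index 301–500; slope 199/322.2, offset 254.4.
AQI = 301 + 199/322.2·254.4 ≈ 458.12 ⇒ 458.
O₃ 0.1179: bracket 0.0850–0.1347 → index 51–100; slope 49/0.0497, offset 0.0329.
AQI = 51 + 49/0.0497·0.0329 ≈ 83.44 ⇒ 83.
CO: row 30.87–36.09 (AQI 151–200). (200−151)·(35.05−30.87)/(36.09−30.87) + 151 = 49·4.18/5.22 + 151 ≈ 190.24 → 190.
SO₂ 803: bracket 685–811 → index 201–300; slope 99/126, offset 118.
AQI = 201 + 99/126·118 ≈ 293.71 ⇒ 294.
PM10: 279.4 ∈ [204.5, 284.4] ↔ index [151, 200].
151 + (279.4−204.5)·(200−151)/(284.4−204.5) = 151 + 74.9·49/79.9 ≈ 196.93, so AQI = 197.
Sub-indices: NO₂→458, O₃→83, CO→190, SO₂→294, PM10→197. Overall AQI = max = 458; dominant pollutant is NO₂.

458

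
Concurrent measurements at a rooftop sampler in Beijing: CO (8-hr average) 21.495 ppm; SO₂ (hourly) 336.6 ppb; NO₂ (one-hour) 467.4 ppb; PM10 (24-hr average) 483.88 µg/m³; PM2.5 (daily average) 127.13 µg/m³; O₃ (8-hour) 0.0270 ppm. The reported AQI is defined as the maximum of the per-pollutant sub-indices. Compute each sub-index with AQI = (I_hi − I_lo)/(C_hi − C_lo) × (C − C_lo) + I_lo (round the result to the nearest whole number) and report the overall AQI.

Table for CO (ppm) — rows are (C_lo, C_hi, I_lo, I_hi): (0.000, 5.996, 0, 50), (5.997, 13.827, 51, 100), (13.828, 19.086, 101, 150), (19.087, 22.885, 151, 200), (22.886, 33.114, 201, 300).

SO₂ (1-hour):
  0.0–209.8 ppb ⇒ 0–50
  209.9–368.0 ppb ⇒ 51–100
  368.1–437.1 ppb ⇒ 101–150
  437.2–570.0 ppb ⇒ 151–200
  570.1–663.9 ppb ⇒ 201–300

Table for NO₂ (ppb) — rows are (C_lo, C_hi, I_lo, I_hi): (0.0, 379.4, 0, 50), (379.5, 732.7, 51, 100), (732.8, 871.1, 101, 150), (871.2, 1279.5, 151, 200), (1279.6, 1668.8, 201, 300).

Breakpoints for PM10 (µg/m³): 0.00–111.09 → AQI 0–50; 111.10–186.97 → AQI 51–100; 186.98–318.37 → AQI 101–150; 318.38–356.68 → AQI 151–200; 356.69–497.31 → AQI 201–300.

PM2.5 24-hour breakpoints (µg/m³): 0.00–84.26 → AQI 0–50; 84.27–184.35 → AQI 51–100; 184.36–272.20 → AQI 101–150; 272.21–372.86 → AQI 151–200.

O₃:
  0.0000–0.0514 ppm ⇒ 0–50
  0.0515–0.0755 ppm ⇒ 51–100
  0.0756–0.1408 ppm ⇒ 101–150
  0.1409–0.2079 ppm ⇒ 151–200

CO: 21.495 lies in 19.087–22.885, so I_lo=151, I_hi=200, C_lo=19.087, C_hi=22.885.
(200−151)/(22.885−19.087) × (21.495−19.087) + 151 = 49/3.798 × 2.408 + 151 ≈ 182.07 → 182.
SO₂: 336.6 lies in 209.9–368.0, so I_lo=51, I_hi=100, C_lo=209.9, C_hi=368.0.
(100−51)/(368.0−209.9) × (336.6−209.9) + 51 = 49/158.1 × 126.7 + 51 ≈ 90.27 → 90.
NO₂: row 379.5–732.7 (AQI 51–100). (100−51)·(467.4−379.5)/(732.7−379.5) + 51 = 49·87.9/353.2 + 51 ≈ 63.19 → 63.
PM10 483.88: bracket 356.69–497.31 → index 201–300; slope 99/140.62, offset 127.19.
AQI = 201 + 99/140.62·127.19 ≈ 290.54 ⇒ 291.
PM2.5 127.13: bracket 84.27–184.35 → index 51–100; slope 49/100.08, offset 42.86.
AQI = 51 + 49/100.08·42.86 ≈ 71.98 ⇒ 72.
O₃: row 0.0000–0.0514 (AQI 0–50). (50−0)·(0.0270−0.0000)/(0.0514−0.0000) + 0 = 50·0.0270/0.0514 + 0 ≈ 26.26 → 26.
Sub-indices: CO→182, SO₂→90, NO₂→63, PM10→291, PM2.5→72, O₃→26. Overall AQI = max = 291; dominant pollutant is PM10.

291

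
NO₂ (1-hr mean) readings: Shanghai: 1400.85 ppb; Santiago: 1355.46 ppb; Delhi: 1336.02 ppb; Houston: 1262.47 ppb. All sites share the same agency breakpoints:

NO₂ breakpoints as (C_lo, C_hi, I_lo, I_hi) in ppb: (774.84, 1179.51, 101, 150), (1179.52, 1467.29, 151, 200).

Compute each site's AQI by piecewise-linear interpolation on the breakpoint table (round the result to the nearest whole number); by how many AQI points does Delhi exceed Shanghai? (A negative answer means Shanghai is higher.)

Shanghai: row 1179.52–1467.29 (AQI 151–200). (200−151)·(1400.85−1179.52)/(1467.29−1179.52) + 151 = 49·221.33/287.77 + 151 ≈ 188.69 → 189.
Santiago: row 1179.52–1467.29 (AQI 151–200). (200−151)·(1355.46−1179.52)/(1467.29−1179.52) + 151 = 49·175.94/287.77 + 151 ≈ 180.96 → 181.
Delhi: row 1179.52–1467.29 (AQI 151–200). (200−151)·(1336.02−1179.52)/(1467.29−1179.52) + 151 = 49·156.50/287.77 + 151 ≈ 177.65 → 178.
Houston: row 1179.52–1467.29 (AQI 151–200). (200−151)·(1262.47−1179.52)/(1467.29−1179.52) + 151 = 49·82.95/287.77 + 151 ≈ 165.12 → 165.
AQIs: Shanghai=189, Santiago=181, Delhi=178, Houston=165. Delhi (178) − Shanghai (189) = -11.

-11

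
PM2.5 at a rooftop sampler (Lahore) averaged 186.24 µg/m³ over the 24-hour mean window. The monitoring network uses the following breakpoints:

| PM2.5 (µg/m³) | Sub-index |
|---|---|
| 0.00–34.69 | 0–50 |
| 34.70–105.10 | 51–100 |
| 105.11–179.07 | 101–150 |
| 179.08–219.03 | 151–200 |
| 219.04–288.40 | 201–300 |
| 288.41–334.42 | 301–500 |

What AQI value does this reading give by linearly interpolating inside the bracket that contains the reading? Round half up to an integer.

PM2.5: 186.24 lies in 179.08–219.03, so I_lo=151, I_hi=200, C_lo=179.08, C_hi=219.03.
(200−151)/(219.03−179.08) × (186.24−179.08) + 151 = 49/39.95 × 7.16 + 151 ≈ 159.78 → 160.

160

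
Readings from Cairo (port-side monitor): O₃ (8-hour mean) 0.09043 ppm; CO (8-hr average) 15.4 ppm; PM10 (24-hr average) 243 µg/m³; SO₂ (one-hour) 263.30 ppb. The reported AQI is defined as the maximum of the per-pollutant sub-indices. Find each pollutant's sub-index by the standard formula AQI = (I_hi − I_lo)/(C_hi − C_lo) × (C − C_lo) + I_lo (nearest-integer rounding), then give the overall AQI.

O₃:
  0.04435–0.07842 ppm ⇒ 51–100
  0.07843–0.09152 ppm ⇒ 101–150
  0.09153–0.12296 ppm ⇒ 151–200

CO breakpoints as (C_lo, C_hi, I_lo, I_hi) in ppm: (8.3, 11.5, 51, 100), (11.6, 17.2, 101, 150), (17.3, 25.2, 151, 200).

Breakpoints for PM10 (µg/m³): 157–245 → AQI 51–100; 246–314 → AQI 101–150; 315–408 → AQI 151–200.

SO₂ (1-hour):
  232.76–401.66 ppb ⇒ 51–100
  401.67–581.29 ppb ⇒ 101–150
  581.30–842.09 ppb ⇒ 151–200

146

O₃: row 0.07843–0.09152 (AQI 101–150). (150−101)·(0.09043−0.07843)/(0.09152−0.07843) + 101 = 49·0.01200/0.01309 + 101 ≈ 145.92 → 146.
CO: 15.4 ∈ [11.6, 17.2] ↔ index [101, 150].
101 + (15.4−11.6)·(150−101)/(17.2−11.6) = 101 + 3.8·49/5.6 ≈ 134.25, so AQI = 134.
PM10: row 157–245 (AQI 51–100). (100−51)·(243−157)/(245−157) + 51 = 49·86/88 + 51 ≈ 98.89 → 99.
SO₂: 263.30 lies in 232.76–401.66, so I_lo=51, I_hi=100, C_lo=232.76, C_hi=401.66.
(100−51)/(401.66−232.76) × (263.30−232.76) + 51 = 49/168.90 × 30.54 + 51 ≈ 59.86 → 60.
Sub-indices: O₃→146, CO→134, PM10→99, SO₂→60. Overall AQI = max = 146; dominant pollutant is O₃.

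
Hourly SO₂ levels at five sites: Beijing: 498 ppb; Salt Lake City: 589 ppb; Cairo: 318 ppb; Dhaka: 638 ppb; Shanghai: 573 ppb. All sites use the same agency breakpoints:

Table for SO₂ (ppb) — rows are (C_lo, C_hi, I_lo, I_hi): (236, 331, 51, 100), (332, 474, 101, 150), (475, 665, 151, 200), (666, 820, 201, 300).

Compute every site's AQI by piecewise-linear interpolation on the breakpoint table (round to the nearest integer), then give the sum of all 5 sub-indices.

799

Beijing: 498 lies in 475–665, so I_lo=151, I_hi=200, C_lo=475, C_hi=665.
(200−151)/(665−475) × (498−475) + 151 = 49/190 × 23 + 151 ≈ 156.93 → 157.
Salt Lake City: row 475–665 (AQI 151–200). (200−151)·(589−475)/(665−475) + 151 = 49·114/190 + 151 ≈ 180.40 → 180.
Cairo: 318 lies in 236–331, so I_lo=51, I_hi=100, C_lo=236, C_hi=331.
(100−51)/(331−236) × (318−236) + 51 = 49/95 × 82 + 51 ≈ 93.29 → 93.
Dhaka 638: bracket 475–665 → index 151–200; slope 49/190, offset 163.
AQI = 151 + 49/190·163 ≈ 193.04 ⇒ 193.
Shanghai: 573 lies in 475–665, so I_lo=151, I_hi=200, C_lo=475, C_hi=665.
(200−151)/(665−475) × (573−475) + 151 = 49/190 × 98 + 151 ≈ 176.27 → 176.
AQIs: Beijing=157, Salt Lake City=180, Cairo=93, Dhaka=193, Shanghai=176. Sum = 157 + 180 + 93 + 193 + 176 = 799.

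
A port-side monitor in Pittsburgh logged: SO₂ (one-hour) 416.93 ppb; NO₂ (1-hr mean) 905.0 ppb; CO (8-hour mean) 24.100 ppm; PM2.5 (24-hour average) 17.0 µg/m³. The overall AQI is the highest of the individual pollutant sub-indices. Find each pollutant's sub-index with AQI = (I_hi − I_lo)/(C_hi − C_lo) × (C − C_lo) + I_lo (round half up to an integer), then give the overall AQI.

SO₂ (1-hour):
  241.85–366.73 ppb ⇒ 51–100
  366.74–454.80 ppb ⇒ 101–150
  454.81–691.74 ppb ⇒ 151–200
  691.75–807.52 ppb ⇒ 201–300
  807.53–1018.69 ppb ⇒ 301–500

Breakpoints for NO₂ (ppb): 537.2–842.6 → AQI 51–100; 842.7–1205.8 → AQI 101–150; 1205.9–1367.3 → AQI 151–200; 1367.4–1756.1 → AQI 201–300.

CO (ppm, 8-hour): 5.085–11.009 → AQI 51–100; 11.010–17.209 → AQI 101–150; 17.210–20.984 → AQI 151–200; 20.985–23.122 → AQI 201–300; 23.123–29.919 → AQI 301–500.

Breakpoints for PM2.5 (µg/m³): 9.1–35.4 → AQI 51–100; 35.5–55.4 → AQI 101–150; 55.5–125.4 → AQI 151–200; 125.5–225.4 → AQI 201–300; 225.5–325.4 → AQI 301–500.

330

SO₂: 416.93 ∈ [366.74, 454.80] ↔ index [101, 150].
101 + (416.93−366.74)·(150−101)/(454.80−366.74) = 101 + 50.19·49/88.06 ≈ 128.93, so AQI = 129.
NO₂: row 842.7–1205.8 (AQI 101–150). (150−101)·(905.0−842.7)/(1205.8−842.7) + 101 = 49·62.3/363.1 + 101 ≈ 109.41 → 109.
CO: row 23.123–29.919 (AQI 301–500). (500−301)·(24.100−23.123)/(29.919−23.123) + 301 = 199·0.977/6.796 + 301 ≈ 329.61 → 330.
PM2.5: 17.0 lies in 9.1–35.4, so I_lo=51, I_hi=100, C_lo=9.1, C_hi=35.4.
(100−51)/(35.4−9.1) × (17.0−9.1) + 51 = 49/26.3 × 7.9 + 51 ≈ 65.72 → 66.
Sub-indices: SO₂→129, NO₂→109, CO→330, PM2.5→66. Overall AQI = max = 330; dominant pollutant is CO.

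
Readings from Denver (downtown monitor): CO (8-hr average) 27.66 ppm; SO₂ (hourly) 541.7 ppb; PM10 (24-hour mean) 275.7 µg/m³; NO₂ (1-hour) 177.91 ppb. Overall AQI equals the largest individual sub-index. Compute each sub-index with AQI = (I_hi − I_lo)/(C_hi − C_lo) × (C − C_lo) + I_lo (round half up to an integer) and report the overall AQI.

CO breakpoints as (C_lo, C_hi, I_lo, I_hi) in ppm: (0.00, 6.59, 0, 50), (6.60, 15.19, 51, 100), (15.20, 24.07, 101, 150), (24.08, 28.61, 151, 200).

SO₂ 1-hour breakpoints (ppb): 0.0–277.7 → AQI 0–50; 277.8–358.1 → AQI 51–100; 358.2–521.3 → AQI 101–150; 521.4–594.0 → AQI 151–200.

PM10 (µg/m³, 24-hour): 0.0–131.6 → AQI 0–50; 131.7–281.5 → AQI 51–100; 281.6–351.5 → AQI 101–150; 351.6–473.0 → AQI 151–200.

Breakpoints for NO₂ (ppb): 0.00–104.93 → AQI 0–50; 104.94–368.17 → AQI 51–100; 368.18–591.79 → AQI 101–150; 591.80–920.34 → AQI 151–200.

190

CO: 27.66 ∈ [24.08, 28.61] ↔ index [151, 200].
151 + (27.66−24.08)·(200−151)/(28.61−24.08) = 151 + 3.58·49/4.53 ≈ 189.72, so AQI = 190.
SO₂ 541.7: bracket 521.4–594.0 → index 151–200; slope 49/72.6, offset 20.3.
AQI = 151 + 49/72.6·20.3 ≈ 164.70 ⇒ 165.
PM10: row 131.7–281.5 (AQI 51–100). (100−51)·(275.7−131.7)/(281.5−131.7) + 51 = 49·144.0/149.8 + 51 ≈ 98.10 → 98.
NO₂: row 104.94–368.17 (AQI 51–100). (100−51)·(177.91−104.94)/(368.17−104.94) + 51 = 49·72.97/263.23 + 51 ≈ 64.58 → 65.
Sub-indices: CO→190, SO₂→165, PM10→98, NO₂→65. Overall AQI = max = 190; dominant pollutant is CO.
AQI 190: Unhealthy.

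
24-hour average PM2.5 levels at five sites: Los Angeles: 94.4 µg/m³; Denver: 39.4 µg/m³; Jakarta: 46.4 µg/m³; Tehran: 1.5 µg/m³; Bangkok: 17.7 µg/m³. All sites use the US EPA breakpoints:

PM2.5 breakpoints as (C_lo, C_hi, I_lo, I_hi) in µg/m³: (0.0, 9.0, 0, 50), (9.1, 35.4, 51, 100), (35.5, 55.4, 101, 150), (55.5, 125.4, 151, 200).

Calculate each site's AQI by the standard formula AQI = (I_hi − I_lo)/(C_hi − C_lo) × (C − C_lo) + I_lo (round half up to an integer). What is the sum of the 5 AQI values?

Los Angeles: 94.4 ∈ [55.5, 125.4] ↔ index [151, 200].
151 + (94.4−55.5)·(200−151)/(125.4−55.5) = 151 + 38.9·49/69.9 ≈ 178.27, so AQI = 178.
Denver: 39.4 ∈ [35.5, 55.4] ↔ index [101, 150].
101 + (39.4−35.5)·(150−101)/(55.4−35.5) = 101 + 3.9·49/19.9 ≈ 110.60, so AQI = 111.
Jakarta: 46.4 ∈ [35.5, 55.4] ↔ index [101, 150].
101 + (46.4−35.5)·(150−101)/(55.4−35.5) = 101 + 10.9·49/19.9 ≈ 127.84, so AQI = 128.
Tehran: 1.5 lies in 0.0–9.0, so I_lo=0, I_hi=50, C_lo=0.0, C_hi=9.0.
(50−0)/(9.0−0.0) × (1.5−0.0) + 0 = 50/9.0 × 1.5 + 0 ≈ 8.33 → 8.
Bangkok: row 9.1–35.4 (AQI 51–100). (100−51)·(17.7−9.1)/(35.4−9.1) + 51 = 49·8.6/26.3 + 51 ≈ 67.02 → 67.
AQIs: Los Angeles=178, Denver=111, Jakarta=128, Tehran=8, Bangkok=67. Sum = 178 + 111 + 128 + 8 + 67 = 492.

492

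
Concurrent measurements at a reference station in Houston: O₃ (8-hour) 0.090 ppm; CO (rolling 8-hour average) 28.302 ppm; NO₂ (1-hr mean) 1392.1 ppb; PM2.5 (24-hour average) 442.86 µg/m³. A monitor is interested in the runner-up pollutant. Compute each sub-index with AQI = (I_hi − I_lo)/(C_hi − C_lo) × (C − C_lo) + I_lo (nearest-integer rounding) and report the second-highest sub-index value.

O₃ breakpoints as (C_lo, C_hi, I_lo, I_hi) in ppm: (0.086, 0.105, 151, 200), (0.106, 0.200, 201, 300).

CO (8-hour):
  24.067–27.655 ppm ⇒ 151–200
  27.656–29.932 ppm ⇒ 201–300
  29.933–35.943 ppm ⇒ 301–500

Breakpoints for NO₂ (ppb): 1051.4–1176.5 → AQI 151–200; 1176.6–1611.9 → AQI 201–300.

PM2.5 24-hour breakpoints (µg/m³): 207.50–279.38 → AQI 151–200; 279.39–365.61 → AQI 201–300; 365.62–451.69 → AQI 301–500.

250

O₃: 0.090 lies in 0.086–0.105, so I_lo=151, I_hi=200, C_lo=0.086, C_hi=0.105.
(200−151)/(0.105−0.086) × (0.090−0.086) + 151 = 49/0.019 × 0.004 + 151 ≈ 161.32 → 161.
CO: 28.302 lies in 27.656–29.932, so I_lo=201, I_hi=300, C_lo=27.656, C_hi=29.932.
(300−201)/(29.932−27.656) × (28.302−27.656) + 201 = 99/2.276 × 0.646 + 201 ≈ 229.10 → 229.
NO₂: row 1176.6–1611.9 (AQI 201–300). (300−201)·(1392.1−1176.6)/(1611.9−1176.6) + 201 = 99·215.5/435.3 + 201 ≈ 250.01 → 250.
PM2.5: 442.86 lies in 365.62–451.69, so I_lo=301, I_hi=500, C_lo=365.62, C_hi=451.69.
(500−301)/(451.69−365.62) × (442.86−365.62) + 301 = 199/86.07 × 77.24 + 301 ≈ 479.58 → 480.
Sub-indices: O₃→161, CO→229, NO₂→250, PM2.5→480. Ranked high→low: 480, 250, 229, 161. Second-highest sub-index = 250.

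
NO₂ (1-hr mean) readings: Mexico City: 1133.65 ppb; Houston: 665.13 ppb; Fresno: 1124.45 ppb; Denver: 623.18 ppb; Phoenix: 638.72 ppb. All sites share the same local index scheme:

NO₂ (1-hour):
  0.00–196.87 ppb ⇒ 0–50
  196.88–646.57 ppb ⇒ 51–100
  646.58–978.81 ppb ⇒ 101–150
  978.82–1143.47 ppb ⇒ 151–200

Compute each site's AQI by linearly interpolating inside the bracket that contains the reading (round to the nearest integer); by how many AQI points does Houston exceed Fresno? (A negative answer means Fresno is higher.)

-90

Mexico City: row 978.82–1143.47 (AQI 151–200). (200−151)·(1133.65−978.82)/(1143.47−978.82) + 151 = 49·154.83/164.65 + 151 ≈ 197.08 → 197.
Houston: 665.13 ∈ [646.58, 978.81] ↔ index [101, 150].
101 + (665.13−646.58)·(150−101)/(978.81−646.58) = 101 + 18.55·49/332.23 ≈ 103.74, so AQI = 104.
Fresno: row 978.82–1143.47 (AQI 151–200). (200−151)·(1124.45−978.82)/(1143.47−978.82) + 151 = 49·145.63/164.65 + 151 ≈ 194.34 → 194.
Denver: 623.18 lies in 196.88–646.57, so I_lo=51, I_hi=100, C_lo=196.88, C_hi=646.57.
(100−51)/(646.57−196.88) × (623.18−196.88) + 51 = 49/449.69 × 426.30 + 51 ≈ 97.45 → 97.
Phoenix: row 196.88–646.57 (AQI 51–100). (100−51)·(638.72−196.88)/(646.57−196.88) + 51 = 49·441.84/449.69 + 51 ≈ 99.14 → 99.
AQIs: Mexico City=197, Houston=104, Fresno=194, Denver=97, Phoenix=99. Houston (104) − Fresno (194) = -90.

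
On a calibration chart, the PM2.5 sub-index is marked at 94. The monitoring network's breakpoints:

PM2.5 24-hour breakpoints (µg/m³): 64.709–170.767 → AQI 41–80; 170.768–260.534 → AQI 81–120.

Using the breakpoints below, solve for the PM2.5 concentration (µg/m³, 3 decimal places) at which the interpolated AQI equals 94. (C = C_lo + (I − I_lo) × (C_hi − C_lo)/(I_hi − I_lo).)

200.690

AQI 94 lies in the 81–120 band, which corresponds to 170.768–260.534 µg/m³.
C = 170.768 + (94−81)×(260.534−170.768)/(120−81) = 170.768 + 13×89.766/39 ≈ 200.69000 µg/m³ → 200.690 µg/m³ to 3 dp.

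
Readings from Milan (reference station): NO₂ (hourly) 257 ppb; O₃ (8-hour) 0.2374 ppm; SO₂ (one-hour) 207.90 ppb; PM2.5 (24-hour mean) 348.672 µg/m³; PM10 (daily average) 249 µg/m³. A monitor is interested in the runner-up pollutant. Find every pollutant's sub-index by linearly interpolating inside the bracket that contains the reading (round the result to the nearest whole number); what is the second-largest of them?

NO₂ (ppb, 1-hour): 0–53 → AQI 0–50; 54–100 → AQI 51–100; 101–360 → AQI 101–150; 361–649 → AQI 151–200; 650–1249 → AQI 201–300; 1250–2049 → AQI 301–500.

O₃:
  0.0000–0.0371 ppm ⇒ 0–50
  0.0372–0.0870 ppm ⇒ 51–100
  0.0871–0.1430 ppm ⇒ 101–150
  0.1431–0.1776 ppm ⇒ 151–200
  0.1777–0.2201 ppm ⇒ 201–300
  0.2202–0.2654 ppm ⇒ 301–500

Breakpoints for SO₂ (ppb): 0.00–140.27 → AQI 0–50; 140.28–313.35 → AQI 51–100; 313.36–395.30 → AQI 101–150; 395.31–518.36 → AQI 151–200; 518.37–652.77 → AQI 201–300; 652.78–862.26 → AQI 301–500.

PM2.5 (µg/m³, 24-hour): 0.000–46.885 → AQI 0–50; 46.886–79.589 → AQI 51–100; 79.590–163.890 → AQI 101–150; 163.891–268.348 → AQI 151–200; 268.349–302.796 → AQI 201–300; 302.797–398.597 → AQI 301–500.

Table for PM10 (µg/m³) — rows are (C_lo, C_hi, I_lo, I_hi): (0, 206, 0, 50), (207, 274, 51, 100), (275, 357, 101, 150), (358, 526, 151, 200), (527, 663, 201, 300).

377

NO₂ 257: bracket 101–360 → index 101–150; slope 49/259, offset 156.
AQI = 101 + 49/259·156 ≈ 130.51 ⇒ 131.
O₃: row 0.2202–0.2654 (AQI 301–500). (500−301)·(0.2374−0.2202)/(0.2654−0.2202) + 301 = 199·0.0172/0.0452 + 301 ≈ 376.73 → 377.
SO₂: 207.90 ∈ [140.28, 313.35] ↔ index [51, 100].
51 + (207.90−140.28)·(100−51)/(313.35−140.28) = 51 + 67.62·49/173.07 ≈ 70.14, so AQI = 70.
PM2.5: 348.672 lies in 302.797–398.597, so I_lo=301, I_hi=500, C_lo=302.797, C_hi=398.597.
(500−301)/(398.597−302.797) × (348.672−302.797) + 301 = 199/95.800 × 45.875 + 301 ≈ 396.29 → 396.
PM10: row 207–274 (AQI 51–100). (100−51)·(249−207)/(274−207) + 51 = 49·42/67 + 51 ≈ 81.72 → 82.
Sub-indices: NO₂→131, O₃→377, SO₂→70, PM2.5→396, PM10→82. Ranked high→low: 396, 377, 131, 82, 70. Second-highest sub-index = 377.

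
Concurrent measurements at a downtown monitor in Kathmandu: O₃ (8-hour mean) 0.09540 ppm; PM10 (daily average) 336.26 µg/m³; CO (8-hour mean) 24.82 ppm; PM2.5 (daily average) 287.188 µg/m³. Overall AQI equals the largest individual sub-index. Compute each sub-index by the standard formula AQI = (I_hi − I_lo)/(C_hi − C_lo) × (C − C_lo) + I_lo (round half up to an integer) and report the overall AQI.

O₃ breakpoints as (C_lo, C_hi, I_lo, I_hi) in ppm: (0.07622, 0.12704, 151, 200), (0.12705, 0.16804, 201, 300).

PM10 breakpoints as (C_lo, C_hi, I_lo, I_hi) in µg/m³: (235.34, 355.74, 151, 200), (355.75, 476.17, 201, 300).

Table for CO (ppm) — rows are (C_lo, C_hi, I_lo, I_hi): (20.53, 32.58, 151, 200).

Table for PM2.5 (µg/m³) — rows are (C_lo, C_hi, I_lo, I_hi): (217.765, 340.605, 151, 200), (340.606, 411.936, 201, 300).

O₃: 0.09540 lies in 0.07622–0.12704, so I_lo=151, I_hi=200, C_lo=0.07622, C_hi=0.12704.
(200−151)/(0.12704−0.07622) × (0.09540−0.07622) + 151 = 49/0.05082 × 0.01918 + 151 ≈ 169.49 → 169.
PM10 336.26: bracket 235.34–355.74 → index 151–200; slope 49/120.40, offset 100.92.
AQI = 151 + 49/120.40·100.92 ≈ 192.07 ⇒ 192.
CO: 24.82 lies in 20.53–32.58, so I_lo=151, I_hi=200, C_lo=20.53, C_hi=32.58.
(200−151)/(32.58−20.53) × (24.82−20.53) + 151 = 49/12.05 × 4.29 + 151 ≈ 168.44 → 168.
PM2.5: 287.188 ∈ [217.765, 340.605] ↔ index [151, 200].
151 + (287.188−217.765)·(200−151)/(340.605−217.765) = 151 + 69.423·49/122.840 ≈ 178.69, so AQI = 179.
Sub-indices: O₃→169, PM10→192, CO→168, PM2.5→179. Overall AQI = max = 192; dominant pollutant is PM10.

192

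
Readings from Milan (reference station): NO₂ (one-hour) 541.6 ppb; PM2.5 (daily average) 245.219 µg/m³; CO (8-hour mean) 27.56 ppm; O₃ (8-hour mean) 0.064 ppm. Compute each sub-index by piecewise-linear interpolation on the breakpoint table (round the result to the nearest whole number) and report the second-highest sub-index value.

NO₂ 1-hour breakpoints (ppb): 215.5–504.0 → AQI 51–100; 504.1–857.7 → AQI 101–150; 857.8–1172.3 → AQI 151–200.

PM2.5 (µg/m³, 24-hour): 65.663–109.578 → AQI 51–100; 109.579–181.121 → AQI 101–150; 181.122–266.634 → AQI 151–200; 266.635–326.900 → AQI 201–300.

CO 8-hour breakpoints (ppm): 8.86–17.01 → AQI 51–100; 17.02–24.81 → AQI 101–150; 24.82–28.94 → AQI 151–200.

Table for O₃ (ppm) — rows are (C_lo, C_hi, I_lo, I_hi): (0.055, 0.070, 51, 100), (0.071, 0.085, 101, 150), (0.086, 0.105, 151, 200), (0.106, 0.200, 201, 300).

NO₂: row 504.1–857.7 (AQI 101–150). (150−101)·(541.6−504.1)/(857.7−504.1) + 101 = 49·37.5/353.6 + 101 ≈ 106.20 → 106.
PM2.5: 245.219 ∈ [181.122, 266.634] ↔ index [151, 200].
151 + (245.219−181.122)·(200−151)/(266.634−181.122) = 151 + 64.097·49/85.512 ≈ 187.73, so AQI = 188.
CO: 27.56 lies in 24.82–28.94, so I_lo=151, I_hi=200, C_lo=24.82, C_hi=28.94.
(200−151)/(28.94−24.82) × (27.56−24.82) + 151 = 49/4.12 × 2.74 + 151 ≈ 183.59 → 184.
O₃: 0.064 ∈ [0.055, 0.070] ↔ index [51, 100].
51 + (0.064−0.055)·(100−51)/(0.070−0.055) = 51 + 0.009·49/0.015 ≈ 80.40, so AQI = 80.
Sub-indices: NO₂→106, PM2.5→188, CO→184, O₃→80. Ranked high→low: 188, 184, 106, 80. Second-highest sub-index = 184.

184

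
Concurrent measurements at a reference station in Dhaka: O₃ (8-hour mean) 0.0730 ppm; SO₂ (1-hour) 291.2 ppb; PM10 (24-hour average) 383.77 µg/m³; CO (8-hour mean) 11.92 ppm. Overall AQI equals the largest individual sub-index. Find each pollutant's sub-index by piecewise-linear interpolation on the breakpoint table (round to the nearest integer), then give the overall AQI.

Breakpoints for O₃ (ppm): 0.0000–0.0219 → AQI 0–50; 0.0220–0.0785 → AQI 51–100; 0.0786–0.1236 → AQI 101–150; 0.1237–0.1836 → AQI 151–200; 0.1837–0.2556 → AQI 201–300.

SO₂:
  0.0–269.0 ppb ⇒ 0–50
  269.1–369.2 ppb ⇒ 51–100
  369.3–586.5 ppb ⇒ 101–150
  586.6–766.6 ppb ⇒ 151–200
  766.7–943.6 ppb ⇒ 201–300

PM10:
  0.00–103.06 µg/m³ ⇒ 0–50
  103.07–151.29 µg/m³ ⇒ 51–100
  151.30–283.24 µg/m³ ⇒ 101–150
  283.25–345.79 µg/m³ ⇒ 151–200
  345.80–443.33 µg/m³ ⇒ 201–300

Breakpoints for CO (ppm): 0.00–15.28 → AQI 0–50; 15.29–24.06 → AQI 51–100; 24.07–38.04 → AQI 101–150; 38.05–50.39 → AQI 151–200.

O₃: 0.0730 lies in 0.0220–0.0785, so I_lo=51, I_hi=100, C_lo=0.0220, C_hi=0.0785.
(100−51)/(0.0785−0.0220) × (0.0730−0.0220) + 51 = 49/0.0565 × 0.0510 + 51 ≈ 95.23 → 95.
SO₂: 291.2 lies in 269.1–369.2, so I_lo=51, I_hi=100, C_lo=269.1, C_hi=369.2.
(100−51)/(369.2−269.1) × (291.2−269.1) + 51 = 49/100.1 × 22.1 + 51 ≈ 61.82 → 62.
PM10: 383.77 lies in 345.80–443.33, so I_lo=201, I_hi=300, C_lo=345.80, C_hi=443.33.
(300−201)/(443.33−345.80) × (383.77−345.80) + 201 = 99/97.53 × 37.97 + 201 ≈ 239.54 → 240.
CO: row 0.00–15.28 (AQI 0–50). (50−0)·(11.92−0.00)/(15.28−0.00) + 0 = 50·11.92/15.28 + 0 ≈ 39.01 → 39.
Sub-indices: O₃→95, SO₂→62, PM10→240, CO→39. Overall AQI = max = 240; dominant pollutant is PM10.

240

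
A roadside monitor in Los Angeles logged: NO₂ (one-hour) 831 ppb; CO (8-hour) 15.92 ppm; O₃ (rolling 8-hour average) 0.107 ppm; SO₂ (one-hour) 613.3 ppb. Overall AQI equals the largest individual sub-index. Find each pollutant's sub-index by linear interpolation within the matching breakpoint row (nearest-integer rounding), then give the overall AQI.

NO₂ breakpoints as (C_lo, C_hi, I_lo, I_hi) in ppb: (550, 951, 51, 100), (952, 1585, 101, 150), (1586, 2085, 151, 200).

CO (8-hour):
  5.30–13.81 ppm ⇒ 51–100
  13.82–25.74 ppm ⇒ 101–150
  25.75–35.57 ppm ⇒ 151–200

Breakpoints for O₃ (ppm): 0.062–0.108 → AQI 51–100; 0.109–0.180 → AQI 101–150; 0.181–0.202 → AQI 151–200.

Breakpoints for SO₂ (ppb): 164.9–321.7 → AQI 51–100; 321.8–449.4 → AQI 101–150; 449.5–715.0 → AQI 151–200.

NO₂: row 550–951 (AQI 51–100). (100−51)·(831−550)/(951−550) + 51 = 49·281/401 + 51 ≈ 85.34 → 85.
CO: 15.92 lies in 13.82–25.74, so I_lo=101, I_hi=150, C_lo=13.82, C_hi=25.74.
(150−101)/(25.74−13.82) × (15.92−13.82) + 101 = 49/11.92 × 2.10 + 101 ≈ 109.63 → 110.
O₃: 0.107 lies in 0.062–0.108, so I_lo=51, I_hi=100, C_lo=0.062, C_hi=0.108.
(100−51)/(0.108−0.062) × (0.107−0.062) + 51 = 49/0.046 × 0.045 + 51 ≈ 98.93 → 99.
SO₂: 613.3 lies in 449.5–715.0, so I_lo=151, I_hi=200, C_lo=449.5, C_hi=715.0.
(200−151)/(715.0−449.5) × (613.3−449.5) + 151 = 49/265.5 × 163.8 + 151 ≈ 181.23 → 181.
Sub-indices: NO₂→85, CO→110, O₃→99, SO₂→181. Overall AQI = max = 181; dominant pollutant is SO₂.

181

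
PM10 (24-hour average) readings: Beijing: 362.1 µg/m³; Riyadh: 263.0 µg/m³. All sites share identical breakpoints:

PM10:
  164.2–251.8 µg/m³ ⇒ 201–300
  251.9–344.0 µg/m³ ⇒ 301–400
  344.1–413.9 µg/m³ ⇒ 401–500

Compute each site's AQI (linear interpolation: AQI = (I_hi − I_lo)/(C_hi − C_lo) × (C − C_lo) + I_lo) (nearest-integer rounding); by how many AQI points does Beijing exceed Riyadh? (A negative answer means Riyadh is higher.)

114

Beijing: 362.1 lies in 344.1–413.9, so I_lo=401, I_hi=500, C_lo=344.1, C_hi=413.9.
(500−401)/(413.9−344.1) × (362.1−344.1) + 401 = 99/69.8 × 18.0 + 401 ≈ 426.53 → 427.
Riyadh: 263.0 ∈ [251.9, 344.0] ↔ index [301, 400].
301 + (263.0−251.9)·(400−301)/(344.0−251.9) = 301 + 11.1·99/92.1 ≈ 312.93, so AQI = 313.
AQIs: Beijing=427, Riyadh=313. Beijing (427) − Riyadh (313) = 114.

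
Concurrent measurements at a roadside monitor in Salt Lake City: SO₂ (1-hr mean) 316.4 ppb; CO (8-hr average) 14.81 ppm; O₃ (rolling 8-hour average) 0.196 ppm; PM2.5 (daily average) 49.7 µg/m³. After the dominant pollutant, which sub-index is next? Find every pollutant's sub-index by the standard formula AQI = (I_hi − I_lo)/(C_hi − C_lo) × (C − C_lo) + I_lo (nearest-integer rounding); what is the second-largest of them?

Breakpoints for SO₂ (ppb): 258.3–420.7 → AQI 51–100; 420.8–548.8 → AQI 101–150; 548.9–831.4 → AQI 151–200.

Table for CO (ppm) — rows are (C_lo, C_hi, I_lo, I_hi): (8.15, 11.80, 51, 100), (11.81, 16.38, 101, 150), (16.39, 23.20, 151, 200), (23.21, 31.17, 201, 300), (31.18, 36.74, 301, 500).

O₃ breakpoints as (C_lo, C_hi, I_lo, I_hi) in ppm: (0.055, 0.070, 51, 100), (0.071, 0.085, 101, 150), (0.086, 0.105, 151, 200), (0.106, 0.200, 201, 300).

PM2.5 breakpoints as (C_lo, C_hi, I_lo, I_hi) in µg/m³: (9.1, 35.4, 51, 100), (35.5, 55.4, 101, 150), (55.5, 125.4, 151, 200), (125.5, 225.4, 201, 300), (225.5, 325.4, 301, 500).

136

SO₂: row 258.3–420.7 (AQI 51–100). (100−51)·(316.4−258.3)/(420.7−258.3) + 51 = 49·58.1/162.4 + 51 ≈ 68.53 → 69.
CO 14.81: bracket 11.81–16.38 → index 101–150; slope 49/4.57, offset 3.00.
AQI = 101 + 49/4.57·3.00 ≈ 133.17 ⇒ 133.
O₃: 0.196 ∈ [0.106, 0.200] ↔ index [201, 300].
201 + (0.196−0.106)·(300−201)/(0.200−0.106) = 201 + 0.090·99/0.094 ≈ 295.79, so AQI = 296.
PM2.5: 49.7 lies in 35.5–55.4, so I_lo=101, I_hi=150, C_lo=35.5, C_hi=55.4.
(150−101)/(55.4−35.5) × (49.7−35.5) + 101 = 49/19.9 × 14.2 + 101 ≈ 135.96 → 136.
Sub-indices: SO₂→69, CO→133, O₃→296, PM2.5→136. Ranked high→low: 296, 136, 133, 69. Second-highest sub-index = 136.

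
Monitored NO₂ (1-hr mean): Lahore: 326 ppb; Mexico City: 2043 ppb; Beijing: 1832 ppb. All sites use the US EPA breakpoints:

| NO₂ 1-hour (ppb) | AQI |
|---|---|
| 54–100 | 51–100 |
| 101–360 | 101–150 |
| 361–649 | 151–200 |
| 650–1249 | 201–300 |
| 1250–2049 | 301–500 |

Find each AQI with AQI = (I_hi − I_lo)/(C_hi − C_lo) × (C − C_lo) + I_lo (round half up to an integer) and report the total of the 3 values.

Lahore 326: bracket 101–360 → index 101–150; slope 49/259, offset 225.
AQI = 101 + 49/259·225 ≈ 143.57 ⇒ 144.
Mexico City: 2043 lies in 1250–2049, so I_lo=301, I_hi=500, C_lo=1250, C_hi=2049.
(500−301)/(2049−1250) × (2043−1250) + 301 = 199/799 × 793 + 301 ≈ 498.51 → 499.
Beijing: row 1250–2049 (AQI 301–500). (500−301)·(1832−1250)/(2049−1250) + 301 = 199·582/799 + 301 ≈ 445.95 → 446.
AQIs: Lahore=144, Mexico City=499, Beijing=446. Sum = 144 + 499 + 446 = 1089.

1089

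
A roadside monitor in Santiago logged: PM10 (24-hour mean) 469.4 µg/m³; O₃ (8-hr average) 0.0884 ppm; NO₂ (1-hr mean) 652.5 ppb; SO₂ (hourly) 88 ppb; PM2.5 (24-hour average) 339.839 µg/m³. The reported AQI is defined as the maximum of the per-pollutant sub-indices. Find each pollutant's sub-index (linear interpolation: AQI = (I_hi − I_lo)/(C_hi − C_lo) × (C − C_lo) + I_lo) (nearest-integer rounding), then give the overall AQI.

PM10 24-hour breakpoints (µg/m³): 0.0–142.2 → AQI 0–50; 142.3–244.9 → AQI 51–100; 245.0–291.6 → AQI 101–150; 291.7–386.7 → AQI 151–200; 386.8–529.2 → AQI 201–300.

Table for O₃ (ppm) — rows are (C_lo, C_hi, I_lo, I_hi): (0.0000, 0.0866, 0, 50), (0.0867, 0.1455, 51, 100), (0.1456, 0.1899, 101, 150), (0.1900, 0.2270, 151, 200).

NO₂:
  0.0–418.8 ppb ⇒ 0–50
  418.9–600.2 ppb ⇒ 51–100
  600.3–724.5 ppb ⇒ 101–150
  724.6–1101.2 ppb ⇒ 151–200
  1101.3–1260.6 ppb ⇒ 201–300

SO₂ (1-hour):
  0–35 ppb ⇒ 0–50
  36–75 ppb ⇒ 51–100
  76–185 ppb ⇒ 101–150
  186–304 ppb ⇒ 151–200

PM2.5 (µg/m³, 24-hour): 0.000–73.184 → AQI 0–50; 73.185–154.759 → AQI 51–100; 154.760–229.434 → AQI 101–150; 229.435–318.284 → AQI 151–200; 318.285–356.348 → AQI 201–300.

PM10: 469.4 lies in 386.8–529.2, so I_lo=201, I_hi=300, C_lo=386.8, C_hi=529.2.
(300−201)/(529.2−386.8) × (469.4−386.8) + 201 = 99/142.4 × 82.6 + 201 ≈ 258.43 → 258.
O₃: 0.0884 ∈ [0.0867, 0.1455] ↔ index [51, 100].
51 + (0.0884−0.0867)·(100−51)/(0.1455−0.0867) = 51 + 0.0017·49/0.0588 ≈ 52.42, so AQI = 52.
NO₂ 652.5: bracket 600.3–724.5 → index 101–150; slope 49/124.2, offset 52.2.
AQI = 101 + 49/124.2·52.2 ≈ 121.59 ⇒ 122.
SO₂: row 76–185 (AQI 101–150). (150−101)·(88−76)/(185−76) + 101 = 49·12/109 + 101 ≈ 106.39 → 106.
PM2.5: 339.839 ∈ [318.285, 356.348] ↔ index [201, 300].
201 + (339.839−318.285)·(300−201)/(356.348−318.285) = 201 + 21.554·99/38.063 ≈ 257.06, so AQI = 257.
Sub-indices: PM10→258, O₃→52, NO₂→122, SO₂→106, PM2.5→257. Overall AQI = max = 258; dominant pollutant is PM10.

258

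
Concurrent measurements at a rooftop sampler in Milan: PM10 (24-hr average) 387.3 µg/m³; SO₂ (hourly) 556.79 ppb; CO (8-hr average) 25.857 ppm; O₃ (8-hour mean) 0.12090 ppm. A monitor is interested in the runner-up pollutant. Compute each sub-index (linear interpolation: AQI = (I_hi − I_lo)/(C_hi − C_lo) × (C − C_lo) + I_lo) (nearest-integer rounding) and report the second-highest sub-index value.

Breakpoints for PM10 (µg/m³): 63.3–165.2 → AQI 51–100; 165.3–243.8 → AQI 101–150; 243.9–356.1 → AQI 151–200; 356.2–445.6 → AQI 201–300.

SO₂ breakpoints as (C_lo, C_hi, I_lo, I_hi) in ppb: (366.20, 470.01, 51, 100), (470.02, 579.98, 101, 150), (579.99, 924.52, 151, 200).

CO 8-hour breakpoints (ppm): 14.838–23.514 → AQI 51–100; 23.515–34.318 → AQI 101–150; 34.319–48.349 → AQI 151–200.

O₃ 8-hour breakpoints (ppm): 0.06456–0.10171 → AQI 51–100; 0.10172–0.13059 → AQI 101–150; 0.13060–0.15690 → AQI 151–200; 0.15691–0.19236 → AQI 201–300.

140

PM10: row 356.2–445.6 (AQI 201–300). (300−201)·(387.3−356.2)/(445.6−356.2) + 201 = 99·31.1/89.4 + 201 ≈ 235.44 → 235.
SO₂: row 470.02–579.98 (AQI 101–150). (150−101)·(556.79−470.02)/(579.98−470.02) + 101 = 49·86.77/109.96 + 101 ≈ 139.67 → 140.
CO: 25.857 lies in 23.515–34.318, so I_lo=101, I_hi=150, C_lo=23.515, C_hi=34.318.
(150−101)/(34.318−23.515) × (25.857−23.515) + 101 = 49/10.803 × 2.342 + 101 ≈ 111.62 → 112.
O₃: 0.12090 lies in 0.10172–0.13059, so I_lo=101, I_hi=150, C_lo=0.10172, C_hi=0.13059.
(150−101)/(0.13059−0.10172) × (0.12090−0.10172) + 101 = 49/0.02887 × 0.01918 + 101 ≈ 133.55 → 134.
Sub-indices: PM10→235, SO₂→140, CO→112, O₃→134. Ranked high→low: 235, 140, 134, 112. Second-highest sub-index = 140.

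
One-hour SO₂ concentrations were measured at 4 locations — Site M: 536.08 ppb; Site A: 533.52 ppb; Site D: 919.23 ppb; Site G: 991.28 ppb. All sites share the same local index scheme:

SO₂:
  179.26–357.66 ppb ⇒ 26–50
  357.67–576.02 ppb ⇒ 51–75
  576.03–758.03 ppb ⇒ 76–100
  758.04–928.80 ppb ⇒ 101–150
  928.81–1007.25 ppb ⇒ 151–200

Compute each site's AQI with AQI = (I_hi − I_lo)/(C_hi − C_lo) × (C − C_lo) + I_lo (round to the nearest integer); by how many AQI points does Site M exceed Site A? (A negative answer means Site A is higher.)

1

Site M 536.08: bracket 357.67–576.02 → index 51–75; slope 24/218.35, offset 178.41.
AQI = 51 + 24/218.35·178.41 ≈ 70.61 ⇒ 71.
Site A: row 357.67–576.02 (AQI 51–75). (75−51)·(533.52−357.67)/(576.02−357.67) + 51 = 24·175.85/218.35 + 51 ≈ 70.33 → 70.
Site D: 919.23 ∈ [758.04, 928.80] ↔ index [101, 150].
101 + (919.23−758.04)·(150−101)/(928.80−758.04) = 101 + 161.19·49/170.76 ≈ 147.25, so AQI = 147.
Site G: row 928.81–1007.25 (AQI 151–200). (200−151)·(991.28−928.81)/(1007.25−928.81) + 151 = 49·62.47/78.44 + 151 ≈ 190.02 → 190.
AQIs: Site M=71, Site A=70, Site D=147, Site G=190. Site M (71) − Site A (70) = 1.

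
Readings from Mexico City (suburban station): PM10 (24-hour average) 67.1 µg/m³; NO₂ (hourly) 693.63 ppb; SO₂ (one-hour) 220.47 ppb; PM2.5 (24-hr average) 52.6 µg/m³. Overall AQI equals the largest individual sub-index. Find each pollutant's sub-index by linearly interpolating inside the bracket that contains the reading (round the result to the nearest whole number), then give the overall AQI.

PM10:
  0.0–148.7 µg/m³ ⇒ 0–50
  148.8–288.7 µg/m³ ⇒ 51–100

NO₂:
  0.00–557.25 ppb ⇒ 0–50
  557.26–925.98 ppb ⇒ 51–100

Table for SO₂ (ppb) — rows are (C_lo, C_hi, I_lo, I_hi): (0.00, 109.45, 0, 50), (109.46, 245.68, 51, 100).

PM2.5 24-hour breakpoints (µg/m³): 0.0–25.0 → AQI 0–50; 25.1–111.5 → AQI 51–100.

PM10: row 0.0–148.7 (AQI 0–50). (50−0)·(67.1−0.0)/(148.7−0.0) + 0 = 50·67.1/148.7 + 0 ≈ 22.56 → 23.
NO₂: 693.63 lies in 557.26–925.98, so I_lo=51, I_hi=100, C_lo=557.26, C_hi=925.98.
(100−51)/(925.98−557.26) × (693.63−557.26) + 51 = 49/368.72 × 136.37 + 51 ≈ 69.12 → 69.
SO₂: row 109.46–245.68 (AQI 51–100). (100−51)·(220.47−109.46)/(245.68−109.46) + 51 = 49·111.01/136.22 + 51 ≈ 90.93 → 91.
PM2.5: 52.6 lies in 25.1–111.5, so I_lo=51, I_hi=100, C_lo=25.1, C_hi=111.5.
(100−51)/(111.5−25.1) × (52.6−25.1) + 51 = 49/86.4 × 27.5 + 51 ≈ 66.60 → 67.
Sub-indices: PM10→23, NO₂→69, SO₂→91, PM2.5→67. Overall AQI = max = 91; dominant pollutant is SO₂.
AQI 91: Moderate.

91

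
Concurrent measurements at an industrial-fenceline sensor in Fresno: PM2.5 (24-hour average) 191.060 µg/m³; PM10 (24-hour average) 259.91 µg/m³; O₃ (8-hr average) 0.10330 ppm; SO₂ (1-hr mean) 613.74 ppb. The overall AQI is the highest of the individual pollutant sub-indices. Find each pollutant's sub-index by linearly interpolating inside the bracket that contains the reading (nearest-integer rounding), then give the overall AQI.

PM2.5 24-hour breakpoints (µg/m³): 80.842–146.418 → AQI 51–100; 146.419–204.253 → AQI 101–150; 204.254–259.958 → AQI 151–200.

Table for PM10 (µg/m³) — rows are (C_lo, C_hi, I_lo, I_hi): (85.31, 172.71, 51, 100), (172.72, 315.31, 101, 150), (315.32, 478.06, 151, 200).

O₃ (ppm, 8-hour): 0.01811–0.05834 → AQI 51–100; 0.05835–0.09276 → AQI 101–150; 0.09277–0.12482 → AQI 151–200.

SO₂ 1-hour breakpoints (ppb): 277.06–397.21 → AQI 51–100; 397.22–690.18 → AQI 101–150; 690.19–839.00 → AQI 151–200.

PM2.5: row 146.419–204.253 (AQI 101–150). (150−101)·(191.060−146.419)/(204.253−146.419) + 101 = 49·44.641/57.834 + 101 ≈ 138.82 → 139.
PM10: 259.91 ∈ [172.72, 315.31] ↔ index [101, 150].
101 + (259.91−172.72)·(150−101)/(315.31−172.72) = 101 + 87.19·49/142.59 ≈ 130.96, so AQI = 131.
O₃: row 0.09277–0.12482 (AQI 151–200). (200−151)·(0.10330−0.09277)/(0.12482−0.09277) + 151 = 49·0.01053/0.03205 + 151 ≈ 167.10 → 167.
SO₂ 613.74: bracket 397.22–690.18 → index 101–150; slope 49/292.96, offset 216.52.
AQI = 101 + 49/292.96·216.52 ≈ 137.21 ⇒ 137.
Sub-indices: PM2.5→139, PM10→131, O₃→167, SO₂→137. Overall AQI = max = 167; dominant pollutant is O₃.

167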